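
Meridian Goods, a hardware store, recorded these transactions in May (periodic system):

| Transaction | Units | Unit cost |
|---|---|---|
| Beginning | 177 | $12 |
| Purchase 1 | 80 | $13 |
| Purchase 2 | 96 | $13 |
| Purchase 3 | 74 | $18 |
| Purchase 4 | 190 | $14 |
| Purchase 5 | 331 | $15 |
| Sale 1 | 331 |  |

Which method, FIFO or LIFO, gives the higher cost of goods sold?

FIFO COGS: 177 @ $12 + 80 @ $13 + 74 @ $13 = $4,126
LIFO COGS: 331 @ $15 = $4,965

LIFO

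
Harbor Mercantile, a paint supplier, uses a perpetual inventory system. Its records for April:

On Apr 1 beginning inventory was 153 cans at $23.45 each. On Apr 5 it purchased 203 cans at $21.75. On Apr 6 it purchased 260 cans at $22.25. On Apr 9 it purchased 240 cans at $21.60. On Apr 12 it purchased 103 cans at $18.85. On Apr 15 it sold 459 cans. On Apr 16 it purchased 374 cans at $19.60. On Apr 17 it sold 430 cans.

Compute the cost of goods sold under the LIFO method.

Apr 15, 459 sold [LIFO — newest first]: 103 @ $18.85 + 240 @ $21.60 + 116 @ $22.25 = $9,706.55
Apr 17, 430 sold [LIFO — newest first]: 374 @ $19.60 + 56 @ $22.25 = $8,576.40
Total COGS = $9,706.55 + $8,576.40 = $18,282.95
Ending inventory: 153 @ $23.45 + 203 @ $21.75 + 88 @ $22.25 = $9,961.10

COGS = $18,282.95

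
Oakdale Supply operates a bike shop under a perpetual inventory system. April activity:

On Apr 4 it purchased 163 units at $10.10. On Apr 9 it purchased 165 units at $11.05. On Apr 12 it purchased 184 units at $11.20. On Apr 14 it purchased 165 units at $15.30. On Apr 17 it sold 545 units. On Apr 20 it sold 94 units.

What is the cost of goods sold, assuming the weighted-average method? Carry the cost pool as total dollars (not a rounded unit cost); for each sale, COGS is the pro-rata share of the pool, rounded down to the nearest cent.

COGS = $7,602.73

After Apr 4: 163 on hand, pool $1,646.30 (≈ $10.1000 each)
After Apr 9: 328 on hand, pool $3,469.55 (≈ $10.5779 each)
After Apr 12: 512 on hand, pool $5,530.35 (≈ $10.8015 each)
After Apr 14: 677 on hand, pool $8,054.85 (≈ $11.8979 each)
Apr 17, sell 545: 545/677 × $8,054.85 → $6,484.33
Apr 20, sell 94: 94/132 × $1,570.52 → $1,118.40
Total COGS = $6,484.33 + $1,118.40 = $7,602.73
Ending inventory (cost pool remaining) = $452.12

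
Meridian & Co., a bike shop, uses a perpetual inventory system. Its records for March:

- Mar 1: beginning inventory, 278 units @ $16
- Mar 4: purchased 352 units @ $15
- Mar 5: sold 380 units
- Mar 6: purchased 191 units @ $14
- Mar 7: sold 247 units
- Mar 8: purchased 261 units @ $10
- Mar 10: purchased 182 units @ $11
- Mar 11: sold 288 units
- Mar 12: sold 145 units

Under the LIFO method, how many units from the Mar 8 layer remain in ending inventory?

Mar 5, 380 sold [LIFO — newest first]: 352 @ $15 + 28 @ $16 = $5,728
Mar 7, 247 sold [LIFO — newest first]: 191 @ $14 + 56 @ $16 = $3,570
Mar 11, 288 sold [LIFO — newest first]: 182 @ $11 + 106 @ $10 = $3,062
Mar 12, 145 sold [LIFO — newest first]: 145 @ $10 = $1,450
Total COGS = $5,728 + $3,570 + $3,062 + $1,450 = $13,810
Ending inventory: 194 @ $16 + 10 @ $10 = $3,204

10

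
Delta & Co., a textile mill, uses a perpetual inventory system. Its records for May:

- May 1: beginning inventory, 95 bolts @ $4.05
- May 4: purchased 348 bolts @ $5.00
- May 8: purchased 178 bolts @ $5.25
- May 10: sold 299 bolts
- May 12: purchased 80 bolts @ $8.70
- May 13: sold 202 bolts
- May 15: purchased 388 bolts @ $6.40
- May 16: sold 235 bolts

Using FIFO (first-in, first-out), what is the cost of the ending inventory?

May 10, 299 sold [FIFO — oldest first]: 95 @ $4.05 + 204 @ $5.00 = $1,404.75
May 13, 202 sold [FIFO — oldest first]: 144 @ $5.00 + 58 @ $5.25 = $1,024.50
May 16, 235 sold [FIFO — oldest first]: 120 @ $5.25 + 80 @ $8.70 + 35 @ $6.40 = $1,550.00
Total COGS = $1,404.75 + $1,024.50 + $1,550.00 = $3,979.25
Ending inventory: 353 @ $6.40 = $2,259.20

Ending inventory = $2,259.20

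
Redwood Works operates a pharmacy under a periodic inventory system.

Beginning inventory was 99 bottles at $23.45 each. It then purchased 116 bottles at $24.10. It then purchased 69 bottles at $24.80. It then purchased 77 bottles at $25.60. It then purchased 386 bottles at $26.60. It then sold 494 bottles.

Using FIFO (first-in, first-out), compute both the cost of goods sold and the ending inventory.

Sale 1 (494) [FIFO — oldest first]: 99 @ $23.45 + 116 @ $24.10 + 69 @ $24.80 + 77 @ $25.60 + 133 @ $26.60 = $12,337.35
Ending inventory: 253 @ $26.60 = $6,729.80

COGS = $12,337.35; ending inventory = $6,729.80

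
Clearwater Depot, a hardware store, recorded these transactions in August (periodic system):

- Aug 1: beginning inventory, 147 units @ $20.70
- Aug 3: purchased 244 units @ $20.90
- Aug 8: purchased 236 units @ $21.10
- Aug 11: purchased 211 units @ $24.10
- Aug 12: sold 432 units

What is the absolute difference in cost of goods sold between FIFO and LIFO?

$740.60

FIFO COGS: 147 @ $20.70 + 244 @ $20.90 + 41 @ $21.10 = $9,007.60
LIFO COGS: 211 @ $24.10 + 221 @ $21.10 = $9,748.20
Difference = |$9,007.60 − $9,748.20| = $740.60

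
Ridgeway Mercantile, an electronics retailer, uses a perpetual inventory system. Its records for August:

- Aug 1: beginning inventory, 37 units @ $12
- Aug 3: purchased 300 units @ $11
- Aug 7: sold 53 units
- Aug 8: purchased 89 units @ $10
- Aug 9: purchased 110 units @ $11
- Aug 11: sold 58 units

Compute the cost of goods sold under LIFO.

Aug 7, 53 sold [LIFO — newest first]: 53 @ $11 = $583
Aug 11, 58 sold [LIFO — newest first]: 58 @ $11 = $638
Total COGS = $583 + $638 = $1,221
Ending inventory: 37 @ $12 + 247 @ $11 + 89 @ $10 + 52 @ $11 = $4,623

COGS = $1,221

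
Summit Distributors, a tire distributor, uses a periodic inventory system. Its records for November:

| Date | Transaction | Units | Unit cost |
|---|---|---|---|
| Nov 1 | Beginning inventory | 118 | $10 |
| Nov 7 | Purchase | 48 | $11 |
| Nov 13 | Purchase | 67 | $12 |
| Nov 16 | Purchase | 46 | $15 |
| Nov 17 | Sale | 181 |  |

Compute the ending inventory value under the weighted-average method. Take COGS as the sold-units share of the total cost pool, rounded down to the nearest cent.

Ending inventory = $1,124.72

Nov 17, sell 181: 181/279 × $3,202.00 → $2,077.28
Ending inventory (cost pool remaining) = $1,124.72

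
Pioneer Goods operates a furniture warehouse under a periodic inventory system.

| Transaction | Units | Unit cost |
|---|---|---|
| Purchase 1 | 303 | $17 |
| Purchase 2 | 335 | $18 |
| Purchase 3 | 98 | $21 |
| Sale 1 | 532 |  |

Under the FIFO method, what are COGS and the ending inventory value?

Sale 1 (532) [FIFO — oldest first]: 303 @ $17 + 229 @ $18 = $9,273
Ending inventory: 106 @ $18 + 98 @ $21 = $3,966
Check: goods available $13,239 = COGS $9,273 + ending $3,966

COGS = $9,273; ending inventory = $3,966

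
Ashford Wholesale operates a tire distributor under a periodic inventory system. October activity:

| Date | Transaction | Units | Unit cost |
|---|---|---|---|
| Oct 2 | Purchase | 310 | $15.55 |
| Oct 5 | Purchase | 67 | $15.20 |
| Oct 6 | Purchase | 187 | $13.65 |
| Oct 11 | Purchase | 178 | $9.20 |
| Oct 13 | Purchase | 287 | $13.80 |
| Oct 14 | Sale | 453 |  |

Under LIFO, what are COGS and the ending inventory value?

Oct 14, 453 sold [LIFO — newest first]: 287 @ $13.80 + 166 @ $9.20 = $5,487.80
Ending inventory: 310 @ $15.55 + 67 @ $15.20 + 187 @ $13.65 + 12 @ $9.20 = $8,501.85
Check: goods available $13,989.65 = COGS $5,487.80 + ending $8,501.85

COGS = $5,487.80; ending inventory = $8,501.85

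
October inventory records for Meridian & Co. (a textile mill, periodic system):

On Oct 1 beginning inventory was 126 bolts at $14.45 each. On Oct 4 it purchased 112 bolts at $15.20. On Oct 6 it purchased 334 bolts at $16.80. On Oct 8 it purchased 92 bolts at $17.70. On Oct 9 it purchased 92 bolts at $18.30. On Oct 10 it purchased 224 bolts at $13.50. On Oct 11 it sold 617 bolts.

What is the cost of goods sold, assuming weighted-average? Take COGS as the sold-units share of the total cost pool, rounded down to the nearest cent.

COGS = $9,739.97

Oct 11, sell 617: 617/980 × $15,470.30 → $9,739.97
Ending inventory (cost pool remaining) = $5,730.33
Check: goods available $15,470.30 = COGS $9,739.97 + ending $5,730.33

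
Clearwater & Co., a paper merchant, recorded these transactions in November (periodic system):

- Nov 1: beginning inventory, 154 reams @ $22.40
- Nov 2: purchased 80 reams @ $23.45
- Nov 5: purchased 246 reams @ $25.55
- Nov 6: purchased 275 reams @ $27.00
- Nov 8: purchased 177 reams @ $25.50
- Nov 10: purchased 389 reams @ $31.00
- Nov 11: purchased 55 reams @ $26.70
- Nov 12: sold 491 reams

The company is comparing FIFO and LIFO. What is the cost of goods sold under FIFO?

FIFO COGS: 154 @ $22.40 + 80 @ $23.45 + 246 @ $25.55 + 11 @ $27.00 = $11,907.90
LIFO COGS: 55 @ $26.70 + 389 @ $31.00 + 47 @ $25.50 = $14,726.00

COGS = $11,907.90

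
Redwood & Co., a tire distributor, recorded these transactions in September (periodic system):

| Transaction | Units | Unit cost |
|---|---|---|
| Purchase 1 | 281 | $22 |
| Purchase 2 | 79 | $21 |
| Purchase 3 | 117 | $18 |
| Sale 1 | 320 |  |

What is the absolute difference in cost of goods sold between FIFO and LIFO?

$508

FIFO COGS: 281 @ $22 + 39 @ $21 = $7,001
LIFO COGS: 117 @ $18 + 79 @ $21 + 124 @ $22 = $6,493
Difference = |$7,001 − $6,493| = $508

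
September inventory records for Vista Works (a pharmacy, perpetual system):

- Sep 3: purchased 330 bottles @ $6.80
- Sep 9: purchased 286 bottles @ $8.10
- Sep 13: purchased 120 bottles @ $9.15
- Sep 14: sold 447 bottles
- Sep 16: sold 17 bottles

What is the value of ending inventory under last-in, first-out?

Sep 14, 447 sold [LIFO — newest first]: 120 @ $9.15 + 286 @ $8.10 + 41 @ $6.80 = $3,693.40
Sep 16, 17 sold [LIFO — newest first]: 17 @ $6.80 = $115.60
Total COGS = $3,693.40 + $115.60 = $3,809.00
Ending inventory: 272 @ $6.80 = $1,849.60

Ending inventory = $1,849.60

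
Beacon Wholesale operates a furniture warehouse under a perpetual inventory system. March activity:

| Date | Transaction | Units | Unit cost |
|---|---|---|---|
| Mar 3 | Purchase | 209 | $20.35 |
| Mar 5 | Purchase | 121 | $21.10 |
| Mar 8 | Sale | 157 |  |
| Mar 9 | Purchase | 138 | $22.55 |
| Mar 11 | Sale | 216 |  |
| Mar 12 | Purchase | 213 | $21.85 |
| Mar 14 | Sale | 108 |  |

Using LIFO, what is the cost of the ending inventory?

Ending inventory = $4,227.50

Mar 8, 157 sold [LIFO — newest first]: 121 @ $21.10 + 36 @ $20.35 = $3,285.70
Mar 11, 216 sold [LIFO — newest first]: 138 @ $22.55 + 78 @ $20.35 = $4,699.20
Mar 14, 108 sold [LIFO — newest first]: 108 @ $21.85 = $2,359.80
Total COGS = $3,285.70 + $4,699.20 + $2,359.80 = $10,344.70
Ending inventory: 95 @ $20.35 + 105 @ $21.85 = $4,227.50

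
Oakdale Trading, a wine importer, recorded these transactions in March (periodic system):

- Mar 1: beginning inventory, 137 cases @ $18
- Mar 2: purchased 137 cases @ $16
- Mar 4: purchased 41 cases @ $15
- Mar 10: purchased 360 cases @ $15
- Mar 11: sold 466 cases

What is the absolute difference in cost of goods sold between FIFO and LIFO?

FIFO COGS: 137 @ $18 + 137 @ $16 + 41 @ $15 + 151 @ $15 = $7,538
LIFO COGS: 360 @ $15 + 41 @ $15 + 65 @ $16 = $7,055
Difference = |$7,538 − $7,055| = $483

$483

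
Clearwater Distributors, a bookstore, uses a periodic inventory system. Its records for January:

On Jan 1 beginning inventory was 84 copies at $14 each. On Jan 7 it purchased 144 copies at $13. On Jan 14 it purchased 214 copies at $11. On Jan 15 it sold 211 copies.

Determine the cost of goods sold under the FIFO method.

Jan 15, 211 sold [FIFO — oldest first]: 84 @ $14 + 127 @ $13 = $2,827
Ending inventory: 17 @ $13 + 214 @ $11 = $2,575

COGS = $2,827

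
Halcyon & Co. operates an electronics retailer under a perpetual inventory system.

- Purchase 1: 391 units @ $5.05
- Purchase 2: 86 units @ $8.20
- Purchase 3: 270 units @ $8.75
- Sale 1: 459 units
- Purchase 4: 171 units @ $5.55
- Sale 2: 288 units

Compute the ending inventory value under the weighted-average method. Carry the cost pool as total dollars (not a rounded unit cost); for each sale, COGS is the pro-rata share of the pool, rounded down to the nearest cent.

After Purchase 1: 391 on hand, pool $1,974.55 (≈ $5.0500 each)
After Purchase 2: 477 on hand, pool $2,679.75 (≈ $5.6179 each)
After Purchase 3: 747 on hand, pool $5,042.25 (≈ $6.7500 each)
Sale 1, sell 459: 459/747 × $5,042.25 → $3,098.25
After Purchase 4: 459 on hand, pool $2,893.05 (≈ $6.3029 each)
Sale 2, sell 288: 288/459 × $2,893.05 → $1,815.24
Total COGS = $3,098.25 + $1,815.24 = $4,913.49
Ending inventory (cost pool remaining) = $1,077.81
Check: goods available $5,991.30 = COGS $4,913.49 + ending $1,077.81

Ending inventory = $1,077.81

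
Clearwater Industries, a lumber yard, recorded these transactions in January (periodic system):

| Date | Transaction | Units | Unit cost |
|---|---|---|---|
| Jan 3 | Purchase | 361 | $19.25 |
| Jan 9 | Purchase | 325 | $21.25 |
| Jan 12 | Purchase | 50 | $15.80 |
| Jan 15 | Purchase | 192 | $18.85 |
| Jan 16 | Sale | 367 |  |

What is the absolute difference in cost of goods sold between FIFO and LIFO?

FIFO COGS: 361 @ $19.25 + 6 @ $21.25 = $7,076.75
LIFO COGS: 192 @ $18.85 + 50 @ $15.80 + 125 @ $21.25 = $7,065.45
Difference = |$7,076.75 − $7,065.45| = $11.30

$11.30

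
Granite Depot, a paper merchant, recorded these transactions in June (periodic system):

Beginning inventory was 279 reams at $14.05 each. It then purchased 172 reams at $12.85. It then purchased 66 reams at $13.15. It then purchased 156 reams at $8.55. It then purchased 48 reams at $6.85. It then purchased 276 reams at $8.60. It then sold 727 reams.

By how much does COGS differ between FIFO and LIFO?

FIFO COGS: 279 @ $14.05 + 172 @ $12.85 + 66 @ $13.15 + 156 @ $8.55 + 48 @ $6.85 + 6 @ $8.60 = $8,712.25
LIFO COGS: 276 @ $8.60 + 48 @ $6.85 + 156 @ $8.55 + 66 @ $13.15 + 172 @ $12.85 + 9 @ $14.05 = $7,240.75
Difference = |$8,712.25 − $7,240.75| = $1,471.50

$1,471.50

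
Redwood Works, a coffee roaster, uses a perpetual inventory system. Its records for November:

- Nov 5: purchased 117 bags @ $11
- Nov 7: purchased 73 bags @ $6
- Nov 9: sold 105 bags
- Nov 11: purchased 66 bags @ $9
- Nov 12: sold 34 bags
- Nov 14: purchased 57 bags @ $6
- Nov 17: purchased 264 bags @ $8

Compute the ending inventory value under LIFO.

Ending inventory = $3,677

Nov 9, 105 sold [LIFO — newest first]: 73 @ $6 + 32 @ $11 = $790
Nov 12, 34 sold [LIFO — newest first]: 34 @ $9 = $306
Total COGS = $790 + $306 = $1,096
Ending inventory: 85 @ $11 + 32 @ $9 + 57 @ $6 + 264 @ $8 = $3,677
Check: goods available $4,773 = COGS $1,096 + ending $3,677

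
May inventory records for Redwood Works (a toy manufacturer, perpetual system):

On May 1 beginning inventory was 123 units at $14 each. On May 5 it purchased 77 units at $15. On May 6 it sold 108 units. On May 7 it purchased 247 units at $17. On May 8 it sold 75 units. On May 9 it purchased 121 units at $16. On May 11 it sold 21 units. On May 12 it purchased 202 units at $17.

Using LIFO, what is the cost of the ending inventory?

Ending inventory = $9,246

May 6, 108 sold [LIFO — newest first]: 77 @ $15 + 31 @ $14 = $1,589
May 8, 75 sold [LIFO — newest first]: 75 @ $17 = $1,275
May 11, 21 sold [LIFO — newest first]: 21 @ $16 = $336
Total COGS = $1,589 + $1,275 + $336 = $3,200
Ending inventory: 92 @ $14 + 172 @ $17 + 100 @ $16 + 202 @ $17 = $9,246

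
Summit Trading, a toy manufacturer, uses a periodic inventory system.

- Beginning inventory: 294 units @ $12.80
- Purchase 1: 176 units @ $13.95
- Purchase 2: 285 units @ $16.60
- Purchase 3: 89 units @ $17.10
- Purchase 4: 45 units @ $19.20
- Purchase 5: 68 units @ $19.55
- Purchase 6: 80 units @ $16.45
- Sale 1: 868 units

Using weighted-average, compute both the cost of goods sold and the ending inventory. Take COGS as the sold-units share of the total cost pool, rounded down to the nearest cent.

COGS = $13,376.32; ending inventory = $2,604.38

Sale 1, sell 868: 868/1037 × $15,980.70 → $13,376.32
Ending inventory (cost pool remaining) = $2,604.38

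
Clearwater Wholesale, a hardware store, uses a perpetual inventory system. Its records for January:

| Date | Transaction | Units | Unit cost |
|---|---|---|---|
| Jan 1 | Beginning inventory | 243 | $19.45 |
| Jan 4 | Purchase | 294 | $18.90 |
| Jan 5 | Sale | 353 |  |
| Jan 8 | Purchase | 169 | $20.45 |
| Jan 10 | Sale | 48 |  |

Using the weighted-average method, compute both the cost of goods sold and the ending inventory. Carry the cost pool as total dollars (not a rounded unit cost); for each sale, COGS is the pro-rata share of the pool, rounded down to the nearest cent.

After Jan 1: 243 on hand, pool $4,726.35 (≈ $19.4500 each)
After Jan 4: 537 on hand, pool $10,282.95 (≈ $19.1489 each)
Jan 5, sell 353: 353/537 × $10,282.95 → $6,759.55
After Jan 8: 353 on hand, pool $6,979.45 (≈ $19.7718 each)
Jan 10, sell 48: 48/353 × $6,979.45 → $949.04
Total COGS = $6,759.55 + $949.04 = $7,708.59
Ending inventory (cost pool remaining) = $6,030.41

COGS = $7,708.59; ending inventory = $6,030.41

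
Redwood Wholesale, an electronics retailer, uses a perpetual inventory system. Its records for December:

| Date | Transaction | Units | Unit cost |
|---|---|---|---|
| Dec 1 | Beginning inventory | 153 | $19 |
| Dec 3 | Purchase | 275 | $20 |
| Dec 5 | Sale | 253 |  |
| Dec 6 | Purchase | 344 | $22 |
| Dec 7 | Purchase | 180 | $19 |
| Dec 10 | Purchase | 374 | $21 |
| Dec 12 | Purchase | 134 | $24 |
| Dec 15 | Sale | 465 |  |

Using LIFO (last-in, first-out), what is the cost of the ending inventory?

Ending inventory = $15,238

Dec 5, 253 sold [LIFO — newest first]: 253 @ $20 = $5,060
Dec 15, 465 sold [LIFO — newest first]: 134 @ $24 + 331 @ $21 = $10,167
Total COGS = $5,060 + $10,167 = $15,227
Ending inventory: 153 @ $19 + 22 @ $20 + 344 @ $22 + 180 @ $19 + 43 @ $21 = $15,238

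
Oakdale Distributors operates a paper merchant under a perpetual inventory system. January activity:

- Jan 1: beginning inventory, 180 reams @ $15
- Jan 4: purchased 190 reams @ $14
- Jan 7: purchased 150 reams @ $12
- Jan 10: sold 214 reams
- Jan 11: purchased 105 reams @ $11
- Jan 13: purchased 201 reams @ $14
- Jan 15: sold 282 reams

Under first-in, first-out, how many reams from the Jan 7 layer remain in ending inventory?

Jan 10, 214 sold [FIFO — oldest first]: 180 @ $15 + 34 @ $14 = $3,176
Jan 15, 282 sold [FIFO — oldest first]: 156 @ $14 + 126 @ $12 = $3,696
Total COGS = $3,176 + $3,696 = $6,872
Ending inventory: 24 @ $12 + 105 @ $11 + 201 @ $14 = $4,257

24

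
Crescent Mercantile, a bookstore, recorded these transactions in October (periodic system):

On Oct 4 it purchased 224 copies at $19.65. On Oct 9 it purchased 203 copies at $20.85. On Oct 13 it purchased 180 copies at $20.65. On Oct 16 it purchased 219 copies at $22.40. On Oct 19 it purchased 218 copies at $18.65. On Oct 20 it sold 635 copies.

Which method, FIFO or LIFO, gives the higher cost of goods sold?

LIFO

FIFO COGS: 224 @ $19.65 + 203 @ $20.85 + 180 @ $20.65 + 28 @ $22.40 = $12,978.35
LIFO COGS: 218 @ $18.65 + 219 @ $22.40 + 180 @ $20.65 + 18 @ $20.85 = $13,063.60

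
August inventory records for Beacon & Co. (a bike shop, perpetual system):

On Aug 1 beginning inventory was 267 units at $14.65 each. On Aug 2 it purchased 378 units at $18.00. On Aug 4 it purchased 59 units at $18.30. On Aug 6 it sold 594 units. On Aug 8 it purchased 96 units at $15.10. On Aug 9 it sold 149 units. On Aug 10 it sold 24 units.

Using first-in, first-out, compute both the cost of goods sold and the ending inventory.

COGS = $12,746.55; ending inventory = $498.30

Aug 6, 594 sold [FIFO — oldest first]: 267 @ $14.65 + 327 @ $18.00 = $9,797.55
Aug 9, 149 sold [FIFO — oldest first]: 51 @ $18.00 + 59 @ $18.30 + 39 @ $15.10 = $2,586.60
Aug 10, 24 sold [FIFO — oldest first]: 24 @ $15.10 = $362.40
Total COGS = $9,797.55 + $2,586.60 + $362.40 = $12,746.55
Ending inventory: 33 @ $15.10 = $498.30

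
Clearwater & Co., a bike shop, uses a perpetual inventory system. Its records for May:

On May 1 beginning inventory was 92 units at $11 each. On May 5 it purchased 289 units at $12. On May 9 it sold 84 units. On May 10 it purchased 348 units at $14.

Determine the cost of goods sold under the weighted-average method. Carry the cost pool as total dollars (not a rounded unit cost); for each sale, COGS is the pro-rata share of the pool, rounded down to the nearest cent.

COGS = $987.71

After May 1: 92 on hand, pool $1,012.00 (≈ $11.0000 each)
After May 5: 381 on hand, pool $4,480.00 (≈ $11.7585 each)
May 9, sell 84: 84/381 × $4,480.00 → $987.71
After May 10: 645 on hand, pool $8,364.29 (≈ $12.9679 each)
Ending inventory (cost pool remaining) = $8,364.29
Check: goods available $9,352.00 = COGS $987.71 + ending $8,364.29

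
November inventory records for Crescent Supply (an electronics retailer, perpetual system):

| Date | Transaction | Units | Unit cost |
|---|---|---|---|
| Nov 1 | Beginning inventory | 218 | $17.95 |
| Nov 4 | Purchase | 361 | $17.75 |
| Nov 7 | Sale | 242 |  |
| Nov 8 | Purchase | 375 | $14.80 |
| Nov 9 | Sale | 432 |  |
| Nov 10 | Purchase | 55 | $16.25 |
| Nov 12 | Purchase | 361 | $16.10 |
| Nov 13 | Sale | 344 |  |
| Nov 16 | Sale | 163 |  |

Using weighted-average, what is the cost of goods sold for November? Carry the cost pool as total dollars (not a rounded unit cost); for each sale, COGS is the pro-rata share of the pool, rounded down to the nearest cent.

After Nov 1: 218 on hand, pool $3,913.10 (≈ $17.9500 each)
After Nov 4: 579 on hand, pool $10,320.85 (≈ $17.8253 each)
Nov 7, sell 242: 242/579 × $10,320.85 → $4,313.72
After Nov 8: 712 on hand, pool $11,557.13 (≈ $16.2319 each)
Nov 9, sell 432: 432/712 × $11,557.13 → $7,012.19
After Nov 10: 335 on hand, pool $5,438.69 (≈ $16.2349 each)
After Nov 12: 696 on hand, pool $11,250.79 (≈ $16.1649 each)
Nov 13, sell 344: 344/696 × $11,250.79 → $5,560.73
Nov 16, sell 163: 163/352 × $5,690.06 → $2,634.88
Total COGS = $4,313.72 + $7,012.19 + $5,560.73 + $2,634.88 = $19,521.52
Ending inventory (cost pool remaining) = $3,055.18

COGS = $19,521.52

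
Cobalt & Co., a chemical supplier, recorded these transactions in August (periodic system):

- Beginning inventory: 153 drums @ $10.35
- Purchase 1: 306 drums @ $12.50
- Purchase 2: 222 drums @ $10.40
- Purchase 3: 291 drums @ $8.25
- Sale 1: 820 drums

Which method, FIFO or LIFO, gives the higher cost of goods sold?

FIFO COGS: 153 @ $10.35 + 306 @ $12.50 + 222 @ $10.40 + 139 @ $8.25 = $8,864.10
LIFO COGS: 291 @ $8.25 + 222 @ $10.40 + 306 @ $12.50 + 1 @ $10.35 = $8,544.90

FIFO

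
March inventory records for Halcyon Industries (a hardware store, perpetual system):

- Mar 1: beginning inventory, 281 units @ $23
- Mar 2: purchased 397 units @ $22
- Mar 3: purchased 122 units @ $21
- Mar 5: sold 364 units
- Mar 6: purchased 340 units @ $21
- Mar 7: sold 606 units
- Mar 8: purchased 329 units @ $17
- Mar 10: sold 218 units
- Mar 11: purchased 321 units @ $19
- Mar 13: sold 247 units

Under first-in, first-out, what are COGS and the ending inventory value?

COGS = $29,914; ending inventory = $6,677

Mar 5, 364 sold [FIFO — oldest first]: 281 @ $23 + 83 @ $22 = $8,289
Mar 7, 606 sold [FIFO — oldest first]: 314 @ $22 + 122 @ $21 + 170 @ $21 = $13,040
Mar 10, 218 sold [FIFO — oldest first]: 170 @ $21 + 48 @ $17 = $4,386
Mar 13, 247 sold [FIFO — oldest first]: 247 @ $17 = $4,199
Total COGS = $8,289 + $13,040 + $4,386 + $4,199 = $29,914
Ending inventory: 34 @ $17 + 321 @ $19 = $6,677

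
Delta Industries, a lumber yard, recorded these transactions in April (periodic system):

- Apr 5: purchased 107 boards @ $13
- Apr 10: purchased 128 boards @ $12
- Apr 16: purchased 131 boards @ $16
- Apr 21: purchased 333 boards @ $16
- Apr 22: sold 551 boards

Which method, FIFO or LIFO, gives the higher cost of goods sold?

FIFO COGS: 107 @ $13 + 128 @ $12 + 131 @ $16 + 185 @ $16 = $7,983
LIFO COGS: 333 @ $16 + 131 @ $16 + 87 @ $12 = $8,468

LIFO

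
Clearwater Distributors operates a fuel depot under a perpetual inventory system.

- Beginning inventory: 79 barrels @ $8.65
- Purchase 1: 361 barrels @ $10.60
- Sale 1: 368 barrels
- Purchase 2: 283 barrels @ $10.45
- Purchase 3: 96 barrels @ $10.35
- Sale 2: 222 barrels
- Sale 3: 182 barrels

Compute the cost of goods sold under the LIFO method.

Sale 1 (368) [LIFO — newest first]: 361 @ $10.60 + 7 @ $8.65 = $3,887.15
Sale 2 (222) [LIFO — newest first]: 96 @ $10.35 + 126 @ $10.45 = $2,310.30
Sale 3 (182) [LIFO — newest first]: 157 @ $10.45 + 25 @ $8.65 = $1,856.90
Total COGS = $3,887.15 + $2,310.30 + $1,856.90 = $8,054.35
Ending inventory: 47 @ $8.65 = $406.55

COGS = $8,054.35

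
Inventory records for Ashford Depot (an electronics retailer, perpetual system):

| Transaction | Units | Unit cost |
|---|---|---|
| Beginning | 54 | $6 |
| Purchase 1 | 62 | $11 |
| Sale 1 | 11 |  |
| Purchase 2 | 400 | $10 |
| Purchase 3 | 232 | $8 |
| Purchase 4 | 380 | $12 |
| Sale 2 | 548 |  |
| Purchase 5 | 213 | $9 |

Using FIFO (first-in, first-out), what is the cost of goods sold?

Sale 1 (11) [FIFO — oldest first]: 11 @ $6 = $66
Sale 2 (548) [FIFO — oldest first]: 43 @ $6 + 62 @ $11 + 400 @ $10 + 43 @ $8 = $5,284
Total COGS = $66 + $5,284 = $5,350
Ending inventory: 189 @ $8 + 380 @ $12 + 213 @ $9 = $7,989
Check: goods available $13,339 = COGS $5,350 + ending $7,989

COGS = $5,350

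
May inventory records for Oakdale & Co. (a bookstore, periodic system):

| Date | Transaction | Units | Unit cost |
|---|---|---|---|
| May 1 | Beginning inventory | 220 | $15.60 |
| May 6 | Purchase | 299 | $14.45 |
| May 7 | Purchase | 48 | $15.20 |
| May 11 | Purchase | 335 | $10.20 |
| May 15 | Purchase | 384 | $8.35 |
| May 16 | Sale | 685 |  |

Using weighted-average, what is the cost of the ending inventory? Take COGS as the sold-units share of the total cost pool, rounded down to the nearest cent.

May 16, sell 685: 685/1286 × $15,105.55 → $8,046.11
Ending inventory (cost pool remaining) = $7,059.44
Check: goods available $15,105.55 = COGS $8,046.11 + ending $7,059.44

Ending inventory = $7,059.44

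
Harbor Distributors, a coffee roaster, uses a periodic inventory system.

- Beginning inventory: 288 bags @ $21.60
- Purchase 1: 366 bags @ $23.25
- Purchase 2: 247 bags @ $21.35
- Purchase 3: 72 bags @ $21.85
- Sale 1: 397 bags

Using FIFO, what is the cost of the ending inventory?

Sale 1 (397) [FIFO — oldest first]: 288 @ $21.60 + 109 @ $23.25 = $8,755.05
Ending inventory: 257 @ $23.25 + 247 @ $21.35 + 72 @ $21.85 = $12,821.90

Ending inventory = $12,821.90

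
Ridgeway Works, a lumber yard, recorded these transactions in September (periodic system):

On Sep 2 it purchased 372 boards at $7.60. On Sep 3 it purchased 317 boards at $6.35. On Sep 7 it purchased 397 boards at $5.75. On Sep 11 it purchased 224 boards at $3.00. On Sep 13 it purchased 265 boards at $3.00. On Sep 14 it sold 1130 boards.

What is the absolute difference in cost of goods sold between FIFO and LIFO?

FIFO COGS: 372 @ $7.60 + 317 @ $6.35 + 397 @ $5.75 + 44 @ $3.00 = $7,254.90
LIFO COGS: 265 @ $3.00 + 224 @ $3.00 + 397 @ $5.75 + 244 @ $6.35 = $5,299.15
Difference = |$7,254.90 − $5,299.15| = $1,955.75

$1,955.75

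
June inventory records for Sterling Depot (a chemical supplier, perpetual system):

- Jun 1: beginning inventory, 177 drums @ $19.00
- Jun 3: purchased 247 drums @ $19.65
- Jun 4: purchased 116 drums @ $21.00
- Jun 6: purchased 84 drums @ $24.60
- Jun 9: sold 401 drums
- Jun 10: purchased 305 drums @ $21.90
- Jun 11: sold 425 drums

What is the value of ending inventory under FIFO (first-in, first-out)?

Jun 9, 401 sold [FIFO — oldest first]: 177 @ $19.00 + 224 @ $19.65 = $7,764.60
Jun 11, 425 sold [FIFO — oldest first]: 23 @ $19.65 + 116 @ $21.00 + 84 @ $24.60 + 202 @ $21.90 = $9,378.15
Total COGS = $7,764.60 + $9,378.15 = $17,142.75
Ending inventory: 103 @ $21.90 = $2,255.70

Ending inventory = $2,255.70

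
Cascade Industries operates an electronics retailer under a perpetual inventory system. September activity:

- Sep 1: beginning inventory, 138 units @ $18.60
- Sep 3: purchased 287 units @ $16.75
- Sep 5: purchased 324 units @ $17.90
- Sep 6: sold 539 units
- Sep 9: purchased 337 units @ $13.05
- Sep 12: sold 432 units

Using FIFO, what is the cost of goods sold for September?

COGS = $16,070.75

Sep 6, 539 sold [FIFO — oldest first]: 138 @ $18.60 + 287 @ $16.75 + 114 @ $17.90 = $9,414.65
Sep 12, 432 sold [FIFO — oldest first]: 210 @ $17.90 + 222 @ $13.05 = $6,656.10
Total COGS = $9,414.65 + $6,656.10 = $16,070.75
Ending inventory: 115 @ $13.05 = $1,500.75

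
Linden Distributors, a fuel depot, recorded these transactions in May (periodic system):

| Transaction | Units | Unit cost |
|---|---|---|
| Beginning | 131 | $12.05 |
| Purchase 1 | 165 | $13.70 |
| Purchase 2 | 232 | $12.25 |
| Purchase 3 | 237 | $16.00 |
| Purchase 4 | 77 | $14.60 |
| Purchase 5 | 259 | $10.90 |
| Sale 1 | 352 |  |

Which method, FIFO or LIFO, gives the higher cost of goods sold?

FIFO COGS: 131 @ $12.05 + 165 @ $13.70 + 56 @ $12.25 = $4,525.05
LIFO COGS: 259 @ $10.90 + 77 @ $14.60 + 16 @ $16.00 = $4,203.30

FIFO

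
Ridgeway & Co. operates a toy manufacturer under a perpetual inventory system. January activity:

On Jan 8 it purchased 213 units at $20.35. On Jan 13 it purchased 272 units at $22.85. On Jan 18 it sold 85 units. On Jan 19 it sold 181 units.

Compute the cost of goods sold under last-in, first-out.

Jan 18, 85 sold [LIFO — newest first]: 85 @ $22.85 = $1,942.25
Jan 19, 181 sold [LIFO — newest first]: 181 @ $22.85 = $4,135.85
Total COGS = $1,942.25 + $4,135.85 = $6,078.10
Ending inventory: 213 @ $20.35 + 6 @ $22.85 = $4,471.65
Check: goods available $10,549.75 = COGS $6,078.10 + ending $4,471.65

COGS = $6,078.10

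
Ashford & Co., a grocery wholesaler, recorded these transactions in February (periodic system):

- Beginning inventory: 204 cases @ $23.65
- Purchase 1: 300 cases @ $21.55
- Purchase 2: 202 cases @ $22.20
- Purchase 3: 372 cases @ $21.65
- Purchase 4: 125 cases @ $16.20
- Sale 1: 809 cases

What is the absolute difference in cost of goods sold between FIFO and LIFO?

FIFO COGS: 204 @ $23.65 + 300 @ $21.55 + 202 @ $22.20 + 103 @ $21.65 = $18,003.95
LIFO COGS: 125 @ $16.20 + 372 @ $21.65 + 202 @ $22.20 + 110 @ $21.55 = $16,933.70
Difference = |$18,003.95 − $16,933.70| = $1,070.25

$1,070.25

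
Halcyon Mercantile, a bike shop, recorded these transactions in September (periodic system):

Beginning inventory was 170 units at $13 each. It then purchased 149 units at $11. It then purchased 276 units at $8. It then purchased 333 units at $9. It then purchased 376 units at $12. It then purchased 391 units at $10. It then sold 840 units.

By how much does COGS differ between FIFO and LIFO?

$817

FIFO COGS: 170 @ $13 + 149 @ $11 + 276 @ $8 + 245 @ $9 = $8,262
LIFO COGS: 391 @ $10 + 376 @ $12 + 73 @ $9 = $9,079
Difference = |$8,262 − $9,079| = $817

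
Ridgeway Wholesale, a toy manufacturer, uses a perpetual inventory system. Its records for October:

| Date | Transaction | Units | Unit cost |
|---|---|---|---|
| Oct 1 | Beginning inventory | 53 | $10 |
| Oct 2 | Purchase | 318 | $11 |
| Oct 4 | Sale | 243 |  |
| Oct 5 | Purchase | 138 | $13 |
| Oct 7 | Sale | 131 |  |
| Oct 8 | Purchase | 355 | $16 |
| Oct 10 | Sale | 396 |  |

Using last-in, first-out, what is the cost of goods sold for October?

COGS = $10,521

Oct 4, 243 sold [LIFO — newest first]: 243 @ $11 = $2,673
Oct 7, 131 sold [LIFO — newest first]: 131 @ $13 = $1,703
Oct 10, 396 sold [LIFO — newest first]: 355 @ $16 + 7 @ $13 + 34 @ $11 = $6,145
Total COGS = $2,673 + $1,703 + $6,145 = $10,521
Ending inventory: 53 @ $10 + 41 @ $11 = $981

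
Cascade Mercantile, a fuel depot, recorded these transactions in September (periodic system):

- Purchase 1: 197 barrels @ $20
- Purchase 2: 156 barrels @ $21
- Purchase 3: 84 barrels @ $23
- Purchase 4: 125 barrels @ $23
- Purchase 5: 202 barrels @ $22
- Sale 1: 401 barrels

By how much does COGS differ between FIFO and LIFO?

FIFO COGS: 197 @ $20 + 156 @ $21 + 48 @ $23 = $8,320
LIFO COGS: 202 @ $22 + 125 @ $23 + 74 @ $23 = $9,021
Difference = |$8,320 − $9,021| = $701

$701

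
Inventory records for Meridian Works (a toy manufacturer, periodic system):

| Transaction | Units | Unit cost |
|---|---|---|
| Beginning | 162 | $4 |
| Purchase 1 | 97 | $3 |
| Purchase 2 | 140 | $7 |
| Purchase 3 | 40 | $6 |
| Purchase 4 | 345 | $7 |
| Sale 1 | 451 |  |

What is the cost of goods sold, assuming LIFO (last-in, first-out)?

COGS = $3,117

Sale 1 (451) [LIFO — newest first]: 345 @ $7 + 40 @ $6 + 66 @ $7 = $3,117
Ending inventory: 162 @ $4 + 97 @ $3 + 74 @ $7 = $1,457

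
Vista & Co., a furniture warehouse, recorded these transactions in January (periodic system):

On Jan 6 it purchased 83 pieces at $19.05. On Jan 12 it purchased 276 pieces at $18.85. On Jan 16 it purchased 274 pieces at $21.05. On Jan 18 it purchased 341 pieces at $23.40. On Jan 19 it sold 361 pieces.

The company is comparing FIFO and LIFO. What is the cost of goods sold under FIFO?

COGS = $6,825.85

FIFO COGS: 83 @ $19.05 + 276 @ $18.85 + 2 @ $21.05 = $6,825.85
LIFO COGS: 341 @ $23.40 + 20 @ $21.05 = $8,400.40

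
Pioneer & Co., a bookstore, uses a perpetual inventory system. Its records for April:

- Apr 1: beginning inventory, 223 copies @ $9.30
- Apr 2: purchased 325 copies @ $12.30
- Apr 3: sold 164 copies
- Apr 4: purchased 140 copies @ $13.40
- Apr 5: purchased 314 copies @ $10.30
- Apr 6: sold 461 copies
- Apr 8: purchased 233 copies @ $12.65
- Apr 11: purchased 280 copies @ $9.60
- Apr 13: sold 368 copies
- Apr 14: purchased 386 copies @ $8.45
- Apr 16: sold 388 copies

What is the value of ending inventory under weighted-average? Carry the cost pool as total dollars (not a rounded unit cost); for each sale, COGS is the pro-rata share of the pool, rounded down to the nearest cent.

Ending inventory = $5,175.93

After Apr 1: 223 on hand, pool $2,073.90 (≈ $9.3000 each)
After Apr 2: 548 on hand, pool $6,071.40 (≈ $11.0792 each)
Apr 3, sell 164: 164/548 × $6,071.40 → $1,816.98
After Apr 4: 524 on hand, pool $6,130.42 (≈ $11.6993 each)
After Apr 5: 838 on hand, pool $9,364.62 (≈ $11.1750 each)
Apr 6, sell 461: 461/838 × $9,364.62 → $5,151.65
After Apr 8: 610 on hand, pool $7,160.42 (≈ $11.7384 each)
After Apr 11: 890 on hand, pool $9,848.42 (≈ $11.0656 each)
Apr 13, sell 368: 368/890 × $9,848.42 → $4,072.15
After Apr 14: 908 on hand, pool $9,037.97 (≈ $9.9537 each)
Apr 16, sell 388: 388/908 × $9,037.97 → $3,862.04
Total COGS = $1,816.98 + $5,151.65 + $4,072.15 + $3,862.04 = $14,902.82
Ending inventory (cost pool remaining) = $5,175.93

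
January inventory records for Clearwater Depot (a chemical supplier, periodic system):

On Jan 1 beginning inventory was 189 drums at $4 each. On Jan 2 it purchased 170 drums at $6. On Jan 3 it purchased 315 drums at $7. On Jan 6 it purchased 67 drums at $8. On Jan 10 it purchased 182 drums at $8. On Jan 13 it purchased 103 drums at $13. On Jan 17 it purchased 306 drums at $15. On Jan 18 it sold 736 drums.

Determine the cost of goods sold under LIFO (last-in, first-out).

COGS = $8,467

Jan 18, 736 sold [LIFO — newest first]: 306 @ $15 + 103 @ $13 + 182 @ $8 + 67 @ $8 + 78 @ $7 = $8,467
Ending inventory: 189 @ $4 + 170 @ $6 + 237 @ $7 = $3,435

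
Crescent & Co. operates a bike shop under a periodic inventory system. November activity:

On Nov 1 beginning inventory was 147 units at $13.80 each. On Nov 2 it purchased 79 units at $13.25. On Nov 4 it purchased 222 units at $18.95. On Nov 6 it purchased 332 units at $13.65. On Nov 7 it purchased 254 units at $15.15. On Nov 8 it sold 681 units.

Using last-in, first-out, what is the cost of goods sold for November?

Nov 8, 681 sold [LIFO — newest first]: 254 @ $15.15 + 332 @ $13.65 + 95 @ $18.95 = $10,180.15
Ending inventory: 147 @ $13.80 + 79 @ $13.25 + 127 @ $18.95 = $5,482.00
Check: goods available $15,662.15 = COGS $10,180.15 + ending $5,482.00

COGS = $10,180.15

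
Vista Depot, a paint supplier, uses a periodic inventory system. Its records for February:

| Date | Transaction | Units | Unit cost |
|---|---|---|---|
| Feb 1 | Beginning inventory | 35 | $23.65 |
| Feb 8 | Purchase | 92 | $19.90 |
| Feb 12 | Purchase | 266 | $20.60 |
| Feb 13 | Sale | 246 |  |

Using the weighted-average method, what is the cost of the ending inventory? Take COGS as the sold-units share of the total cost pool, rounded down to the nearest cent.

Feb 13, sell 246: 246/393 × $8,138.15 → $5,094.10
Ending inventory (cost pool remaining) = $3,044.05
Check: goods available $8,138.15 = COGS $5,094.10 + ending $3,044.05

Ending inventory = $3,044.05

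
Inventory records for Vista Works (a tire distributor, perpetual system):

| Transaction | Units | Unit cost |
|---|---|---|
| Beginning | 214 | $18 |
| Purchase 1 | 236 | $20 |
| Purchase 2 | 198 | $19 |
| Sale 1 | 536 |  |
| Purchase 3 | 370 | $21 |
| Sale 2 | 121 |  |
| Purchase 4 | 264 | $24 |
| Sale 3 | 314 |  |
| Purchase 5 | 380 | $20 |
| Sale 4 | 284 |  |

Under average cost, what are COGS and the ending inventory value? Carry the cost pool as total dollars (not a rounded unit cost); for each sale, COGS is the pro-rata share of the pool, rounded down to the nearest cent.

After Beginning: 214 on hand, pool $3,852.00 (≈ $18.0000 each)
After Purchase 1: 450 on hand, pool $8,572.00 (≈ $19.0489 each)
After Purchase 2: 648 on hand, pool $12,334.00 (≈ $19.0340 each)
Sale 1, sell 536: 536/648 × $12,334.00 → $10,202.19
After Purchase 3: 482 on hand, pool $9,901.81 (≈ $20.5432 each)
Sale 2, sell 121: 121/482 × $9,901.81 → $2,485.72
After Purchase 4: 625 on hand, pool $13,752.09 (≈ $22.0033 each)
Sale 3, sell 314: 314/625 × $13,752.09 → $6,909.05
After Purchase 5: 691 on hand, pool $14,443.04 (≈ $20.9016 each)
Sale 4, sell 284: 284/691 × $14,443.04 → $5,936.06
Total COGS = $10,202.19 + $2,485.72 + $6,909.05 + $5,936.06 = $25,533.02
Ending inventory (cost pool remaining) = $8,506.98

COGS = $25,533.02; ending inventory = $8,506.98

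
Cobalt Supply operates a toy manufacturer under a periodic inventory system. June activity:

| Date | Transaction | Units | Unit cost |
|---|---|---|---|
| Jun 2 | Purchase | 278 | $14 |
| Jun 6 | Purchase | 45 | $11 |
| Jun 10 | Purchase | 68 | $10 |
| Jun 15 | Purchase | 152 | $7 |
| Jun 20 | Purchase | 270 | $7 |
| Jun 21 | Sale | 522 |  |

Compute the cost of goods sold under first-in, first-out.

Jun 21, 522 sold [FIFO — oldest first]: 278 @ $14 + 45 @ $11 + 68 @ $10 + 131 @ $7 = $5,984
Ending inventory: 21 @ $7 + 270 @ $7 = $2,037
Check: goods available $8,021 = COGS $5,984 + ending $2,037

COGS = $5,984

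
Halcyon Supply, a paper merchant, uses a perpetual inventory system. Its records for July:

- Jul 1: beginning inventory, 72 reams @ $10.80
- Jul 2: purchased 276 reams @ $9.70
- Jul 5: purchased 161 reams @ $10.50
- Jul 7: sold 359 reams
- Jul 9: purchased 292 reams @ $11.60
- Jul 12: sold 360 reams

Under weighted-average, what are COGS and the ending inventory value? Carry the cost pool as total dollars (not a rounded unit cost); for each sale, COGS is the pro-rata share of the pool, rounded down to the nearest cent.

COGS = $7,622.80; ending inventory = $909.70

After Jul 1: 72 on hand, pool $777.60 (≈ $10.8000 each)
After Jul 2: 348 on hand, pool $3,454.80 (≈ $9.9276 each)
After Jul 5: 509 on hand, pool $5,145.30 (≈ $10.1086 each)
Jul 7, sell 359: 359/509 × $5,145.30 → $3,629.00
After Jul 9: 442 on hand, pool $4,903.50 (≈ $11.0939 each)
Jul 12, sell 360: 360/442 × $4,903.50 → $3,993.80
Total COGS = $3,629.00 + $3,993.80 = $7,622.80
Ending inventory (cost pool remaining) = $909.70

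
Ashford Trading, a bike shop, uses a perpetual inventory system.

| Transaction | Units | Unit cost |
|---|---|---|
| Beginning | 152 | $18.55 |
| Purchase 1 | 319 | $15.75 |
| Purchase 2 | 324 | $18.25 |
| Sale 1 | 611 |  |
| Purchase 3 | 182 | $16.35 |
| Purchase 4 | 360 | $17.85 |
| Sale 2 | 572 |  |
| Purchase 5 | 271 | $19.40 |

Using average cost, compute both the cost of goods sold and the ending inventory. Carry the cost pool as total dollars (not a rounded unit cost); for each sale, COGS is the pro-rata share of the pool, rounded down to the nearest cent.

COGS = $20,488.86; ending inventory = $7,927.09

After Beginning: 152 on hand, pool $2,819.60 (≈ $18.5500 each)
After Purchase 1: 471 on hand, pool $7,843.85 (≈ $16.6536 each)
After Purchase 2: 795 on hand, pool $13,756.85 (≈ $17.3042 each)
Sale 1, sell 611: 611/795 × $13,756.85 → $10,572.87
After Purchase 3: 366 on hand, pool $6,159.68 (≈ $16.8297 each)
After Purchase 4: 726 on hand, pool $12,585.68 (≈ $17.3356 each)
Sale 2, sell 572: 572/726 × $12,585.68 → $9,915.99
After Purchase 5: 425 on hand, pool $7,927.09 (≈ $18.6520 each)
Total COGS = $10,572.87 + $9,915.99 = $20,488.86
Ending inventory (cost pool remaining) = $7,927.09
Check: goods available $28,415.95 = COGS $20,488.86 + ending $7,927.09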